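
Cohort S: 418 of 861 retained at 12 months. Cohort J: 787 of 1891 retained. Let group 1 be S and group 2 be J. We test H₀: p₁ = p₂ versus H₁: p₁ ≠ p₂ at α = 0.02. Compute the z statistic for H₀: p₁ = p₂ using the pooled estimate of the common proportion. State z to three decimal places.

z = 3.398

p̂₁ = 418/861 = 0.485482, p̂₂ = 787/1891 = 0.416182.
Pooled p̂ = (418+787)/(861+1891) = 1205/2752 = 0.437863.
SE = √(p̂(1−p̂)(1/n₁+1/n₂)) = √(0.437863·0.562137·0.00169026) = √(0.000416039) = 0.020397.
z = (0.485482 − 0.416182)/0.020397 = 0.069300/0.020397 = 3.398.
p-value = 2·P(Z > 3.398) ≈ 0.0007; since p < α = 0.02, reject H₀.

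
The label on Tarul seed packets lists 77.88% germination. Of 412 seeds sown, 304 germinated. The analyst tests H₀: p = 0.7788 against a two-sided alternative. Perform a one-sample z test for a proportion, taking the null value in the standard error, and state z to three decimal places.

p̂ = 304/412 = 0.73786.
Standard error under H₀: √(0.7788×0.2212/412) = 0.02045.
z = (0.73786 − 0.7788)/0.02045 = -0.04094/0.02045 = -2.002.
Two-sided p-value ≈ 2·Φ(−2.002) = 0.0453.

z = -2.002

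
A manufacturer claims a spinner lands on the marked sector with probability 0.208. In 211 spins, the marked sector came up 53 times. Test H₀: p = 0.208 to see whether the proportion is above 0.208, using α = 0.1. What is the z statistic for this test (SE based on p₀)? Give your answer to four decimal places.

z = 1.5455

p̂ = 53/211 = 0.251185.
Standard error under H₀: √(0.208×0.792/211) = 0.027942.
z = (0.251185 − 0.208)/0.027942 = 0.043185/0.027942 = 1.5455.
p-value = P(Z > 1.546) ≈ 0.0611. With α = 0.1, reject H₀.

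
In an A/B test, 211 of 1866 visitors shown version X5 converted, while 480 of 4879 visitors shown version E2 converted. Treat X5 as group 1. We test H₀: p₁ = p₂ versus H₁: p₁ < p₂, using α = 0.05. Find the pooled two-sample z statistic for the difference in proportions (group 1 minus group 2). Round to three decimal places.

z = 1.780

p̂₁ = 211/1866 = 0.113076, p̂₂ = 480/4879 = 0.098381.
Pooled p̂ = (211+480)/(1866+4879) = 691/6745 = 0.102446.
SE = √(p̂(1−p̂)(1/n₁+1/n₂)) = √(0.102446·0.897554·0.000740866) = √(6.81234e-05) = 0.008254.
z = (0.113076 − 0.098381)/0.008254 = 0.014695/0.008254 = 1.780.
p-value = P(Z < 1.780) ≈ 0.9625. With α = 0.05, fail to reject H₀.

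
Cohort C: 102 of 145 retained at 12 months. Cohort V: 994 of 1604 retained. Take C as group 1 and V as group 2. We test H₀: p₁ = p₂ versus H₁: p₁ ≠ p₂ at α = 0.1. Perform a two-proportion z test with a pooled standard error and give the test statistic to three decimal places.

p̂₁ = 102/145 = 0.703448, p̂₂ = 994/1604 = 0.619701.
Pooled p̂ = (102+994)/(145+1604) = 1096/1749 = 0.626644.
SE = √(0.233961 × 0.00751999) = 0.041945.
z = (0.703448 − 0.619701)/0.041945 = 0.083747/0.041945 = 1.997.
p-value = 2·P(Z > 1.997) ≈ 0.0459, so at α = 0.1 we reject H₀.

z = 1.997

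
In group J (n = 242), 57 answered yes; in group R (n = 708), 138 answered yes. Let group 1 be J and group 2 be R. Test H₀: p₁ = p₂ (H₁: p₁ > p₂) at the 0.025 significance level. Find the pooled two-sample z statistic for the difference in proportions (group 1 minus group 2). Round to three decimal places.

z = 1.351

p̂₁ = 57/242 = 0.23554, p̂₂ = 138/708 = 0.19492.
Pooled p̂ = (57+138)/(242+708) = 195/950 = 0.20526.
SE = √(0.16313 × 0.00554466) = 0.03007.
z = (0.23554 − 0.19492)/0.03007 = 0.04062/0.03007 = 1.351.
p-value = P(Z > 1.351) ≈ 0.0884; since p > α = 0.025, fail to reject H₀.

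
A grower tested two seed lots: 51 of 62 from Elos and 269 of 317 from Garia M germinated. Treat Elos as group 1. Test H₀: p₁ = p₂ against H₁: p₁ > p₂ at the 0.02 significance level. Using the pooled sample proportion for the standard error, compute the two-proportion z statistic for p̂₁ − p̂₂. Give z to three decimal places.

z = -0.516

p̂₁ = 51/62 ≈ 0.82258, p̂₂ = 269/317 ≈ 0.84858.
Pooled p̂ = (51+269)/(62+317) = 320/379 = 0.84433.
SE = √(p̂(1−p̂)(1/n₁+1/n₂)) = √(0.84433·0.15567·0.0192836) = √(0.00253461) = 0.05034.
z = (0.82258 − 0.84858)/0.05034 = -0.02600/0.05034 = -0.516.
p-value = P(Z > -0.516) ≈ 0.6972, so at α = 0.02 we fail to reject H₀.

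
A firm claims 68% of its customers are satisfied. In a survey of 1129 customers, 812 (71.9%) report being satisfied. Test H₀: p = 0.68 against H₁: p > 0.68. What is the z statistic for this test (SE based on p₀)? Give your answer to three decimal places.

p̂ = 812/1129 ≈ 0.719221.
Standard error under H₀: √(0.68×0.32/1129) = 0.013883.
z = (0.719221 − 0.68)/0.013883 = 0.039221/0.013883 = 2.825.

z = 2.825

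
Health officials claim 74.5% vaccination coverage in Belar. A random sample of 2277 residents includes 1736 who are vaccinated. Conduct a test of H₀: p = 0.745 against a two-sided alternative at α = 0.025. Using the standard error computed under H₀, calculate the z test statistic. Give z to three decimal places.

p̂ = 1736/2277 = 0.762407.
SE = √(p₀(1−p₀)/n) = √(0.18998/2277) = 0.009134.
z = (0.762407 − 0.745)/0.009134 = 0.017407/0.009134 = 1.906.
p-value = 2·P(Z > 1.906) ≈ 0.0567; since p > α = 0.025, fail to reject H₀.

z = 1.906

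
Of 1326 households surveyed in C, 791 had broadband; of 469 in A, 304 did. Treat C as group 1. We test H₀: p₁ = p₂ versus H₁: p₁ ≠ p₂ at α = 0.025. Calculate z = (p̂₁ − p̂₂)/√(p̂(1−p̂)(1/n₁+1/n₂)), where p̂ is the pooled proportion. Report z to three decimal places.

z = -1.971

p̂₁ = 791/1326 = 0.596531, p̂₂ = 304/469 = 0.648188.
Pooled p̂ = (791+304)/(1326+469) = 1095/1795 = 0.610028.
SE = √(0.237894 × 0.00288634) = 0.026204.
z = (0.596531 − 0.648188)/0.026204 = -0.051657/0.026204 = -1.971.
Two-sided p-value ≈ 2·Φ(−1.971) = 0.0487; since p > α = 0.025, fail to reject H₀.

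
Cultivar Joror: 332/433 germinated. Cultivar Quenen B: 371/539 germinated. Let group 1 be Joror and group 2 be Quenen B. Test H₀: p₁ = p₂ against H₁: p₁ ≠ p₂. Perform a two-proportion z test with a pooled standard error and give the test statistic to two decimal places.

z = 2.72

p̂₁ = 332/433 ≈ 0.76674, p̂₂ = 371/539 ≈ 0.68831.
Pooled p̂ = (332+371)/(433+539) = 703/972 = 0.72325.
SE = √(0.200159 × 0.00416476) = 0.02887.
z = (0.76674 − 0.68831)/0.02887 = 0.07843/0.02887 = 2.72.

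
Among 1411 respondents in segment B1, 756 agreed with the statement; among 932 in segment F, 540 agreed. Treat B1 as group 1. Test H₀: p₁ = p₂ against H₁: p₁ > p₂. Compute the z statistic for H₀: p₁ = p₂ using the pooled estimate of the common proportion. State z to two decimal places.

p̂₁ = 756/1411 = 0.5358, p̂₂ = 540/932 = 0.5794.
Pooled p̂ = (756+540)/(1411+932) = 1296/2343 = 0.5531.
SE = √(0.247176 × 0.00178168) = 0.0210.
z = (0.5358 − 0.5794)/0.0210 = -0.0436/0.0210 = -2.08.

z = -2.08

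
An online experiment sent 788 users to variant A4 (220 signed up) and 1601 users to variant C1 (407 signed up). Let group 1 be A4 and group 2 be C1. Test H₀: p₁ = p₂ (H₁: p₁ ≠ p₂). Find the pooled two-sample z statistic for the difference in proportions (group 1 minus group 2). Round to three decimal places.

p̂₁ = 220/788 ≈ 0.27919, p̂₂ = 407/1601 ≈ 0.25422.
Pooled p̂ = (220+407)/(788+1601) = 627/2389 = 0.26245.
SE = √(p̂(1−p̂)(1/n₁+1/n₂)) = √(0.26245·0.73755·0.00189365) = √(0.000366556) = 0.01915.
z = (0.27919 − 0.25422)/0.01915 = 0.02497/0.01915 = 1.304.
Two-sided p-value ≈ 2·Φ(−1.304) = 0.1921.

z = 1.304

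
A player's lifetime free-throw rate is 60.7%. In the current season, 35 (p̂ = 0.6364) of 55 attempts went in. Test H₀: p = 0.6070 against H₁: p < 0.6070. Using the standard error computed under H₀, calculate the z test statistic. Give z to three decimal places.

p̂ = 35/55 = 0.63636.
SE = √(p₀(1−p₀)/n) = √(0.23855/55) = 0.06586.
z = (0.63636 − 0.607)/0.06586 = 0.02936/0.06586 = 0.446.

z = 0.446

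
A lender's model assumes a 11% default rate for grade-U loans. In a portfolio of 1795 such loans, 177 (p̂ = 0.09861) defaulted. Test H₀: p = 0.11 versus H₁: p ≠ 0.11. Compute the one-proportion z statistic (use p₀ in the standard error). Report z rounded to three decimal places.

p̂ = 177/1795 ≈ 0.098607.
Under H₀, SE = √(0.11·0.89/1795) = √(5.45404e-05) = 0.007385.
z = (0.098607 − 0.11)/0.007385 = -0.011393/0.007385 = -1.543.

z = -1.543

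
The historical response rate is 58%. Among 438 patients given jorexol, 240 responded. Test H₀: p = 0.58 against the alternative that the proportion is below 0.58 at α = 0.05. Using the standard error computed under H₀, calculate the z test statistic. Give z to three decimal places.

z = -1.359

p̂ = 240/438 = 0.54795.
Standard error under H₀: √(0.58×0.42/438) = 0.02358.
z = (0.54795 − 0.58)/0.02358 = -0.03205/0.02358 = -1.359.
p-value = P(Z < -1.359) ≈ 0.0870, so at α = 0.05 we fail to reject H₀.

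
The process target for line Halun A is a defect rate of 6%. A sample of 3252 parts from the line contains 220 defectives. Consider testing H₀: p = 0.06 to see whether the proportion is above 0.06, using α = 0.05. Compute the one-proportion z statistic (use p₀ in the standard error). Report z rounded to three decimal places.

p̂ = 220/3252 ≈ 0.067651.
Standard error under H₀: √(0.06×0.94/3252) = 0.004165.
z = (0.067651 − 0.06)/0.004165 = 0.007651/0.004165 = 1.837.
p-value = P(Z > 1.837) ≈ 0.0331; since p < α = 0.05, reject H₀.

z = 1.837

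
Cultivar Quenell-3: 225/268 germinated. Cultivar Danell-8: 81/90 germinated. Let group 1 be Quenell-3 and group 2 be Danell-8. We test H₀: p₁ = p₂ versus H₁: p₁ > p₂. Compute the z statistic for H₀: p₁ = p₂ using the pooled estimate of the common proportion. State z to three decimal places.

z = -1.408

p̂₁ = 225/268 ≈ 0.83955, p̂₂ = 81/90 ≈ 0.90000.
Pooled p̂ = (225+81)/(268+90) = 306/358 = 0.85475.
SE = √(0.124153 × 0.0148425) = 0.04293.
z = (0.83955 − 0.90000)/0.04293 = -0.06045/0.04293 = -1.408.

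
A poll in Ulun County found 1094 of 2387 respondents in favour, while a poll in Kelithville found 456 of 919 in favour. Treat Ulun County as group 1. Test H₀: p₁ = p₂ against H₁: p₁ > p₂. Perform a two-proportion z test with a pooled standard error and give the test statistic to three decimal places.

z = -1.955

p̂₁ = 1094/2387 ≈ 0.45832, p̂₂ = 456/919 ≈ 0.49619.
Pooled p̂ = (1094+456)/(2387+919) = 1550/3306 = 0.46884.
SE = √(p̂(1−p̂)(1/n₁+1/n₂)) = √(0.46884·0.53116·0.00150708) = √(0.000375306) = 0.01937.
z = (0.45832 − 0.49619)/0.01937 = -0.03787/0.01937 = -1.955.
p-value = P(Z > -1.955) ≈ 0.9747.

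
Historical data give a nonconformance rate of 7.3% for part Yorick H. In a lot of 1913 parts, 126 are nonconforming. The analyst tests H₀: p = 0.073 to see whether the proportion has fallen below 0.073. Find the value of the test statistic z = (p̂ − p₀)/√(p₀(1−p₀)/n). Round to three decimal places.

z = -1.200

p̂ = 126/1913 = 0.065865.
SE = √(p₀(1−p₀)/n) = √(0.067671/1913) = 0.005948.
z = (0.065865 − 0.073)/0.005948 = -0.007135/0.005948 = -1.200.
p-value = P(Z < -1.200) ≈ 0.1151.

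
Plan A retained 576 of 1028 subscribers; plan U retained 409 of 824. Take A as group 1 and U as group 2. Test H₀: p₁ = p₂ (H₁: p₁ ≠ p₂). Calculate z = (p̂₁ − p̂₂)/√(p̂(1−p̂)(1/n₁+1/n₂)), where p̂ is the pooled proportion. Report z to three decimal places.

z = 2.741

p̂₁ = 576/1028 = 0.56031, p̂₂ = 409/824 = 0.49636.
Pooled p̂ = (576+409)/(1028+824) = 985/1852 = 0.53186.
SE = √(p̂(1−p̂)(1/n₁+1/n₂)) = √(0.53186·0.46814·0.00218635) = √(0.00054437) = 0.02333.
z = (0.56031 − 0.49636)/0.02333 = 0.06395/0.02333 = 2.741.
Two-sided p-value ≈ 2·Φ(−2.741) = 0.0061.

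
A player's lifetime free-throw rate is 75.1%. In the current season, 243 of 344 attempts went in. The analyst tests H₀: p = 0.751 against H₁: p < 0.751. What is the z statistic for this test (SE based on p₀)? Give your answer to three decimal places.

z = -1.913

p̂ = 243/344 ≈ 0.70640.
Standard error under H₀: √(0.751×0.249/344) = 0.02332.
z = (0.70640 − 0.751)/0.02332 = -0.04460/0.02332 = -1.913.
p-value = P(Z < -1.913) ≈ 0.0279.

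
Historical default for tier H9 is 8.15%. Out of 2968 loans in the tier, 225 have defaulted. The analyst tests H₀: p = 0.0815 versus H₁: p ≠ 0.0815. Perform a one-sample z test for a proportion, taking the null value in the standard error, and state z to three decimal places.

p̂ = 225/2968 = 0.07581.
SE = √(p₀(1−p₀)/n) = √(0.074858/2968) = 0.00502.
z = (0.07581 − 0.0815)/0.00502 = -0.00569/0.00502 = -1.133.

z = -1.133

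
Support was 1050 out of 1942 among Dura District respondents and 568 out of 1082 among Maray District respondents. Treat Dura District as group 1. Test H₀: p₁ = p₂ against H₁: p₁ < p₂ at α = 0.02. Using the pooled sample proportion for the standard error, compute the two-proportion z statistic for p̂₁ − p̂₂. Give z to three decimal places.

p̂₁ = 1050/1942 ≈ 0.54068, p̂₂ = 568/1082 ≈ 0.52495.
Pooled p̂ = (1050+568)/(1942+1082) = 1618/3024 = 0.53505.
SE = √(p̂(1−p̂)(1/n₁+1/n₂)) = √(0.53505·0.46495·0.00143915) = √(0.000358019) = 0.01892.
z = (0.54068 − 0.52495)/0.01892 = 0.01573/0.01892 = 0.831.
p-value = P(Z < 0.831) ≈ 0.7970. With α = 0.02, fail to reject H₀.

z = 0.831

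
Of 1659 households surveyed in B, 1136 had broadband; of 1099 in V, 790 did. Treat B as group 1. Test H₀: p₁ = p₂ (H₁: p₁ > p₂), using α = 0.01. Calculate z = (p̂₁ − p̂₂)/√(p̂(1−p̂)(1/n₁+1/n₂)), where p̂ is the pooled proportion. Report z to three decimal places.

p̂₁ = 1136/1659 = 0.684750, p̂₂ = 790/1099 = 0.718835.
Pooled p̂ = (1136+790)/(1659+1099) = 1926/2758 = 0.698332.
SE = √(p̂(1−p̂)(1/n₁+1/n₂)) = √(0.698332·0.301668·0.00151269) = √(0.00031867) = 0.017851.
z = (0.684750 − 0.718835)/0.017851 = -0.034085/0.017851 = -1.909.
p-value = P(Z > -1.909) ≈ 0.9719. With α = 0.01, fail to reject H₀.

z = -1.909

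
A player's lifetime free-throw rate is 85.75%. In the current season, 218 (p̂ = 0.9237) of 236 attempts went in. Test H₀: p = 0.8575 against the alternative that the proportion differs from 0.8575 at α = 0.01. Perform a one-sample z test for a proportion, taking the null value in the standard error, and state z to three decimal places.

p̂ = 218/236 ≈ 0.92373.
SE = √(p₀(1−p₀)/n) = √(0.12219/236) = 0.02275.
z = (0.92373 − 0.8575)/0.02275 = 0.06623/0.02275 = 2.911.
p-value = 2·P(Z > 2.911) ≈ 0.0036. With α = 0.01, reject H₀.

z = 2.911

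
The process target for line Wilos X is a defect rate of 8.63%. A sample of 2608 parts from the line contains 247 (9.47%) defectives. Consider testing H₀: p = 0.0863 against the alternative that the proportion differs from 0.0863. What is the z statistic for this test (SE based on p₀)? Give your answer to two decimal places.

p̂ = 247/2608 = 0.0947.
Under H₀, SE = √(0.0863·0.9137/2608) = √(3.02348e-05) = 0.0055.
z = (0.0947 − 0.0863)/0.0055 = 0.0084/0.0055 = 1.53.

z = 1.53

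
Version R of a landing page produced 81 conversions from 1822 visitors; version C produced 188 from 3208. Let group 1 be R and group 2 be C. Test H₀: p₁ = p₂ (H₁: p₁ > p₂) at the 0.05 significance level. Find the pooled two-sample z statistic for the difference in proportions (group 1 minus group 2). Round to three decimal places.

z = -2.143

p̂₁ = 81/1822 ≈ 0.044457, p̂₂ = 188/3208 ≈ 0.058603.
Pooled p̂ = (81+188)/(1822+3208) = 269/5030 = 0.053479.
SE = √(0.0506191 × 0.000860568) = 0.006600.
z = (0.044457 − 0.058603)/0.006600 = -0.014146/0.006600 = -2.143.
p-value = P(Z > -2.143) ≈ 0.9840, so at α = 0.05 we fail to reject H₀.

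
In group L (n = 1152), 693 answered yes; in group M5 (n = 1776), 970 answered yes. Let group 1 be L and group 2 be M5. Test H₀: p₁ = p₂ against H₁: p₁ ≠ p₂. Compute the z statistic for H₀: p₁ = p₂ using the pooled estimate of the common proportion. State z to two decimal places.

z = 2.96

p̂₁ = 693/1152 ≈ 0.6016, p̂₂ = 970/1776 ≈ 0.5462.
Pooled p̂ = (693+970)/(1152+1776) = 1663/2928 = 0.5680.
SE = √(p̂(1−p̂)(1/n₁+1/n₂)) = √(0.5680·0.4320·0.00143112) = √(0.000351169) = 0.0187.
z = (0.6016 − 0.5462)/0.0187 = 0.0554/0.0187 = 2.96.
p-value = 2·P(Z > 2.956) ≈ 0.0031.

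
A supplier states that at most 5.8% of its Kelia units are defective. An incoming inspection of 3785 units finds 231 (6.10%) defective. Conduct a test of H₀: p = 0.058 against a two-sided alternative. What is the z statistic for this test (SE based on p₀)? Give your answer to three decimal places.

z = 0.798

p̂ = 231/3785 ≈ 0.061030.
SE = √(p₀(1−p₀)/n) = √(0.054636/3785) = 0.003799.
z = (0.061030 − 0.058)/0.003799 = 0.003030/0.003799 = 0.798.
Two-sided p-value ≈ 2·Φ(−0.798) = 0.4251.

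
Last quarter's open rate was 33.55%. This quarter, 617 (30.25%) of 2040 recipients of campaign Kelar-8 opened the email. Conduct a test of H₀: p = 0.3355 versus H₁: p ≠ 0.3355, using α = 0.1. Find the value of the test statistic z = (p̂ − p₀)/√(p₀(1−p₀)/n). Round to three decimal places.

z = -3.161

p̂ = 617/2040 ≈ 0.302451.
Standard error under H₀: √(0.3355×0.6645/2040) = 0.010454.
z = (0.302451 − 0.3355)/0.010454 = -0.033049/0.010454 = -3.161.
Two-sided p-value ≈ 2·Φ(−3.161) = 0.0016; since p < α = 0.1, reject H₀.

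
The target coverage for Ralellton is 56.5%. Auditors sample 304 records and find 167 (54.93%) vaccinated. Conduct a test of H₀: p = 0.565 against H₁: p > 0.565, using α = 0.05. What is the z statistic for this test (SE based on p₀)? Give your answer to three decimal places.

p̂ = 167/304 ≈ 0.54934.
Under H₀, SE = √(0.565·0.435/304) = √(0.00080847) = 0.02843.
z = (0.54934 − 0.565)/0.02843 = -0.01566/0.02843 = -0.551.
p-value = P(Z > -0.551) ≈ 0.7091, so at α = 0.05 we fail to reject H₀.

z = -0.551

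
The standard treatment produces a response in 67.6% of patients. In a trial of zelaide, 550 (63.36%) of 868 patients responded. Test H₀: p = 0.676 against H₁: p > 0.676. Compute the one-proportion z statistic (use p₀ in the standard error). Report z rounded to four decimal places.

z = -2.6666

p̂ = 550/868 = 0.633641.
Under H₀, SE = √(0.676·0.324/868) = √(0.000252332) = 0.015885.
z = (0.633641 − 0.676)/0.015885 = -0.042359/0.015885 = -2.6666.
p-value = P(Z > -2.667) ≈ 0.9962.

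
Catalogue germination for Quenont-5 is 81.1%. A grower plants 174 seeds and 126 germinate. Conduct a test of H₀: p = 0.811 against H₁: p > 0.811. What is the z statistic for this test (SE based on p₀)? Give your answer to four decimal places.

z = -2.9266

p̂ = 126/174 ≈ 0.724138.
Under H₀, SE = √(0.811·0.189/174) = √(0.000880914) = 0.029680.
z = (0.724138 − 0.811)/0.029680 = -0.086862/0.029680 = -2.9266.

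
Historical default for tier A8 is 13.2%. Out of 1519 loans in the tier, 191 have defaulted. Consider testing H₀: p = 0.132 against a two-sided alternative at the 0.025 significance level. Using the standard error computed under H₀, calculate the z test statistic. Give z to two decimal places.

p̂ = 191/1519 ≈ 0.1257.
Under H₀, SE = √(0.132·0.868/1519) = √(7.54286e-05) = 0.0087.
z = (0.1257 − 0.132)/0.0087 = -0.0063/0.0087 = -0.72.
Two-sided p-value ≈ 2·Φ(−0.721) = 0.4711. With α = 0.025, fail to reject H₀.

z = -0.72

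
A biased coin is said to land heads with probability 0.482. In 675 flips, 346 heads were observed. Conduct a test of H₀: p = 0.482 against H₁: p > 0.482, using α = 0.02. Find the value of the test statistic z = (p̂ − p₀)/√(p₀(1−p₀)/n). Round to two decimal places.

z = 1.59

p̂ = 346/675 ≈ 0.5126.
Under H₀, SE = √(0.482·0.518/675) = √(0.00036989) = 0.0192.
z = (0.5126 − 0.482)/0.0192 = 0.0306/0.0192 = 1.59.
p-value = P(Z > 1.591) ≈ 0.0558. With α = 0.02, fail to reject H₀.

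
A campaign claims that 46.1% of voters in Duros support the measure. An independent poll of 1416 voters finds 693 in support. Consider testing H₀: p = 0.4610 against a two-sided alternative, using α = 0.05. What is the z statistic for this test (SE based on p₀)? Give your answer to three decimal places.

z = 2.144

p̂ = 693/1416 = 0.48941.
Under H₀, SE = √(0.461·0.539/1416) = √(0.00017548) = 0.01325.
z = (0.48941 − 0.461)/0.01325 = 0.02841/0.01325 = 2.144.
p-value = 2·P(Z > 2.144) ≈ 0.0320, so at α = 0.05 we reject H₀.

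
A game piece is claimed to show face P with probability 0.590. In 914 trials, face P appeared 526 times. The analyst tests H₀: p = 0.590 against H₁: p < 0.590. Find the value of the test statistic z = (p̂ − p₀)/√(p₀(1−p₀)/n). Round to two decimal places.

p̂ = 526/914 ≈ 0.5755.
Standard error under H₀: √(0.59×0.41/914) = 0.0163.
z = (0.5755 − 0.59)/0.0163 = -0.0145/0.0163 = -0.89.
p-value = P(Z < -0.892) ≈ 0.1863.

z = -0.89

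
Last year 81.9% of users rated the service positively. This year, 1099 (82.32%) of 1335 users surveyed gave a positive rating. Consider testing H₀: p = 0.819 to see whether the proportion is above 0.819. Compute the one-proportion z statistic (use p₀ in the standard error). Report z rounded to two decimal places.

p̂ = 1099/1335 = 0.8232.
Under H₀, SE = √(0.819·0.181/1335) = √(0.00011104) = 0.0105.
z = (0.8232 − 0.819)/0.0105 = 0.0042/0.0105 = 0.40.
p-value = P(Z > 0.401) ≈ 0.3444.

z = 0.40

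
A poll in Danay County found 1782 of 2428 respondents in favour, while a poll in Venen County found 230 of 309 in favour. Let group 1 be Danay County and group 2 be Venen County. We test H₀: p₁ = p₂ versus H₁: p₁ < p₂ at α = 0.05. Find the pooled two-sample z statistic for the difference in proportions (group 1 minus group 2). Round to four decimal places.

p̂₁ = 1782/2428 ≈ 0.733937, p̂₂ = 230/309 ≈ 0.744337.
Pooled p̂ = (1782+230)/(2428+309) = 2012/2737 = 0.735111.
SE = √(0.194723 × 0.00364811) = 0.026653.
z = (0.733937 − 0.744337)/0.026653 = -0.010400/0.026653 = -0.3902.
p-value = P(Z < -0.390) ≈ 0.3482; since p > α = 0.05, fail to reject H₀.

z = -0.3902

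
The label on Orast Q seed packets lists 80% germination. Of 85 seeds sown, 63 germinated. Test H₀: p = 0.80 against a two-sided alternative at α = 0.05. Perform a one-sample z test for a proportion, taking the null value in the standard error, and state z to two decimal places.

z = -1.36

p̂ = 63/85 = 0.74118.
Under H₀, SE = √(0.8·0.2/85) = √(0.00188235) = 0.04339.
z = (0.74118 − 0.8)/0.04339 = -0.05882/0.04339 = -1.36.
Two-sided p-value ≈ 2·Φ(−1.356) = 0.1752; since p > α = 0.05, fail to reject H₀.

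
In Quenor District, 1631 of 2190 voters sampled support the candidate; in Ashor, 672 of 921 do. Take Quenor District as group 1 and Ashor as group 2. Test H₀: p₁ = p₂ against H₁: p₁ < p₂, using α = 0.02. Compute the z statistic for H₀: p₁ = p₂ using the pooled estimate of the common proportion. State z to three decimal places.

z = 0.877

p̂₁ = 1631/2190 ≈ 0.74475, p̂₂ = 672/921 ≈ 0.72964.
Pooled p̂ = (1631+672)/(2190+921) = 2303/3111 = 0.74028.
SE = √(p̂(1−p̂)(1/n₁+1/n₂)) = √(0.74028·0.25972·0.0015424) = √(0.000296552) = 0.01722.
z = (0.74475 − 0.72964)/0.01722 = 0.01511/0.01722 = 0.877.
p-value = P(Z < 0.877) ≈ 0.8098; since p > α = 0.02, fail to reject H₀.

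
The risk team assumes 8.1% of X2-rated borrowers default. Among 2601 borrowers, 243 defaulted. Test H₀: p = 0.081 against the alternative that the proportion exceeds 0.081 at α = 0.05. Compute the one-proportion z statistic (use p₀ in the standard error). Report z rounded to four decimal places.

p̂ = 243/2601 = 0.0934256.
Standard error under H₀: √(0.081×0.919/2601) = 0.0053497.
z = (0.0934256 − 0.081)/0.0053497 = 0.0124256/0.0053497 = 2.3227.
p-value = P(Z > 2.323) ≈ 0.0101. With α = 0.05, reject H₀.

z = 2.3227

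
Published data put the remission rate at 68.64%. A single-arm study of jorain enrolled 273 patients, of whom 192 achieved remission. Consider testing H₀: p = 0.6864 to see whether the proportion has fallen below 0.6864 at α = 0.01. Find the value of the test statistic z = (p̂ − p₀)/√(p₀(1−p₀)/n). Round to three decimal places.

z = 0.602

p̂ = 192/273 ≈ 0.70330.
SE = √(p₀(1−p₀)/n) = √(0.21526/273) = 0.02808.
z = (0.70330 − 0.6864)/0.02808 = 0.01690/0.02808 = 0.602.
p-value = P(Z < 0.602) ≈ 0.7263. With α = 0.01, fail to reject H₀.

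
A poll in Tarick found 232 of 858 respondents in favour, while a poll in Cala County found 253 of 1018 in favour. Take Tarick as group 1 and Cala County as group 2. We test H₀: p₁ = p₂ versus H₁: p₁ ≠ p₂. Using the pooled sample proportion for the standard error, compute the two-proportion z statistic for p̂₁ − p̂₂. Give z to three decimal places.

z = 1.078

p̂₁ = 232/858 = 0.27040, p̂₂ = 253/1018 = 0.24853.
Pooled p̂ = (232+253)/(858+1018) = 485/1876 = 0.25853.
SE = √(p̂(1−p̂)(1/n₁+1/n₂)) = √(0.25853·0.74147·0.00214782) = √(0.000411719) = 0.02029.
z = (0.27040 − 0.24853)/0.02029 = 0.02187/0.02029 = 1.078.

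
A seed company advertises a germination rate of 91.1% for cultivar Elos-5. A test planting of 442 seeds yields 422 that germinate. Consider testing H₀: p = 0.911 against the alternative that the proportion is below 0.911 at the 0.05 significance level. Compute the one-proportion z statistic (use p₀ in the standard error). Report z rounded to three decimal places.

p̂ = 422/442 ≈ 0.954751.
Under H₀, SE = √(0.911·0.089/442) = √(0.000183437) = 0.013544.
z = (0.954751 − 0.911)/0.013544 = 0.043751/0.013544 = 3.230.
p-value = P(Z < 3.230) ≈ 0.9994, so at α = 0.05 we fail to reject H₀.

z = 3.230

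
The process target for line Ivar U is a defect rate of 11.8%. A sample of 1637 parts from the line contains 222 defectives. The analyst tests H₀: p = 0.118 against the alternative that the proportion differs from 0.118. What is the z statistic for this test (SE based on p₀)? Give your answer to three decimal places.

p̂ = 222/1637 = 0.135614.
SE = √(p₀(1−p₀)/n) = √(0.10408/1637) = 0.007974.
z = (0.135614 − 0.118)/0.007974 = 0.017614/0.007974 = 2.209.
Two-sided p-value ≈ 2·Φ(−2.209) = 0.0272.

z = 2.209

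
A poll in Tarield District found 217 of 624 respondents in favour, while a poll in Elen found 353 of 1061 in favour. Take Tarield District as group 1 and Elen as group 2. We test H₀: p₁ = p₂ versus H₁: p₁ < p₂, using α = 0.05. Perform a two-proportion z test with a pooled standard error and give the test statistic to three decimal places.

z = 0.631

p̂₁ = 217/624 ≈ 0.34776, p̂₂ = 353/1061 ≈ 0.33270.
Pooled p̂ = (217+353)/(624+1061) = 570/1685 = 0.33828.
SE = √(0.223846 × 0.00254507) = 0.02387.
z = (0.34776 − 0.33270)/0.02387 = 0.01506/0.02387 = 0.631.
p-value = P(Z < 0.631) ≈ 0.7358, so at α = 0.05 we fail to reject H₀.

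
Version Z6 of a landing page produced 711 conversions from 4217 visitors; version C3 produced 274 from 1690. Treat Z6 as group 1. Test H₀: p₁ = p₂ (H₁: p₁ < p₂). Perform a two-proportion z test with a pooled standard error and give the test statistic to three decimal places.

z = 0.603

p̂₁ = 711/4217 ≈ 0.16860, p̂₂ = 274/1690 ≈ 0.16213.
Pooled p̂ = (711+274)/(4217+1690) = 985/5907 = 0.16675.
SE = √(p̂(1−p̂)(1/n₁+1/n₂)) = √(0.16675·0.83325·0.000828851) = √(0.000115165) = 0.01073.
z = (0.16860 − 0.16213)/0.01073 = 0.00647/0.01073 = 0.603.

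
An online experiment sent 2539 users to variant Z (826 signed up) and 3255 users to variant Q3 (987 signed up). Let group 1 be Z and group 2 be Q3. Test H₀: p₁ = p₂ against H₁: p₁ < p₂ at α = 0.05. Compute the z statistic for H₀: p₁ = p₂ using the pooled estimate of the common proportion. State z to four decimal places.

z = 1.8000

p̂₁ = 826/2539 ≈ 0.325325, p̂₂ = 987/3255 ≈ 0.303226.
Pooled p̂ = (826+987)/(2539+3255) = 1813/5794 = 0.312910.
SE = √(p̂(1−p̂)(1/n₁+1/n₂)) = √(0.312910·0.687090·0.000701076) = √(0.000150729) = 0.012277.
z = (0.325325 − 0.303226)/0.012277 = 0.022099/0.012277 = 1.8000.
p-value = P(Z < 1.800) ≈ 0.9641; since p > α = 0.05, fail to reject H₀.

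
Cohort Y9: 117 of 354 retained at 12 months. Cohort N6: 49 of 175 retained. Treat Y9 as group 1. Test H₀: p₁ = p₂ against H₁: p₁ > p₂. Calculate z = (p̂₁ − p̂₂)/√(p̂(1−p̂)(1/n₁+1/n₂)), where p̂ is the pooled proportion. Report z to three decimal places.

z = 1.178

p̂₁ = 117/354 = 0.33051, p̂₂ = 49/175 = 0.28000.
Pooled p̂ = (117+49)/(354+175) = 166/529 = 0.31380.
SE = √(p̂(1−p̂)(1/n₁+1/n₂)) = √(0.31380·0.68620·0.00853914) = √(0.00183873) = 0.04288.
z = (0.33051 − 0.28000)/0.04288 = 0.05051/0.04288 = 1.178.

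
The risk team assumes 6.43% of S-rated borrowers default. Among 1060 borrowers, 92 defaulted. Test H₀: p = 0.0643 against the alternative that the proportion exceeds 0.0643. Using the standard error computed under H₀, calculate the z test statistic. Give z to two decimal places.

p̂ = 92/1060 ≈ 0.08679.
Under H₀, SE = √(0.0643·0.9357/1060) = √(5.67599e-05) = 0.00753.
z = (0.08679 − 0.0643)/0.00753 = 0.02249/0.00753 = 2.99.

z = 2.99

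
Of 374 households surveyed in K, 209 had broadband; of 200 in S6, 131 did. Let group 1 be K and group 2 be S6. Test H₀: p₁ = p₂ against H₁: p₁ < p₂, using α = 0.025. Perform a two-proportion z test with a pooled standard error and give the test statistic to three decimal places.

p̂₁ = 209/374 = 0.55882, p̂₂ = 131/200 = 0.65500.
Pooled p̂ = (209+131)/(374+200) = 340/574 = 0.59233.
SE = √(0.241474 × 0.0076738) = 0.04305.
z = (0.55882 − 0.65500)/0.04305 = -0.09618/0.04305 = -2.234.
p-value = P(Z < -2.234) ≈ 0.0127. With α = 0.025, reject H₀.

z = -2.234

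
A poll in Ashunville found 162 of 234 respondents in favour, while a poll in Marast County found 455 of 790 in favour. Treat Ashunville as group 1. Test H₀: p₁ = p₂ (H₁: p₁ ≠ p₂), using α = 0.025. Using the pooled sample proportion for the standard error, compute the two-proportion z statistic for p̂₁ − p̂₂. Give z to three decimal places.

p̂₁ = 162/234 = 0.69231, p̂₂ = 455/790 = 0.57595.
Pooled p̂ = (162+455)/(234+790) = 617/1024 = 0.60254.
SE = √(p̂(1−p̂)(1/n₁+1/n₂)) = √(0.60254·0.39746·0.00553933) = √(0.00132659) = 0.03642.
z = (0.69231 − 0.57595)/0.03642 = 0.11636/0.03642 = 3.195.
p-value = 2·P(Z > 3.195) ≈ 0.0014; since p < α = 0.025, reject H₀.

z = 3.195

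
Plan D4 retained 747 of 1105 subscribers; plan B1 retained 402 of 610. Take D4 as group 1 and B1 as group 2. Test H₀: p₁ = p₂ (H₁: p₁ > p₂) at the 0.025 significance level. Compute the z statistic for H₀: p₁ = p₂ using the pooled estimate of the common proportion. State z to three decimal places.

p̂₁ = 747/1105 = 0.67602, p̂₂ = 402/610 = 0.65902.
Pooled p̂ = (747+402)/(1105+610) = 1149/1715 = 0.66997.
SE = √(0.22111 × 0.00254432) = 0.02372.
z = (0.67602 − 0.65902)/0.02372 = 0.01700/0.02372 = 0.717.
p-value = P(Z > 0.717) ≈ 0.2367; since p > α = 0.025, fail to reject H₀.

z = 0.717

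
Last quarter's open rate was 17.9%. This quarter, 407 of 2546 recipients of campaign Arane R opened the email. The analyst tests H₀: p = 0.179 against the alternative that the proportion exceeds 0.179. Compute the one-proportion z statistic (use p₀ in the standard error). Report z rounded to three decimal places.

p̂ = 407/2546 = 0.1598586.
Under H₀, SE = √(0.179·0.821/2546) = √(5.77215e-05) = 0.0075975.
z = (0.1598586 − 0.179)/0.0075975 = -0.0191414/0.0075975 = -2.519.
p-value = P(Z > -2.519) ≈ 0.9941.

z = -2.519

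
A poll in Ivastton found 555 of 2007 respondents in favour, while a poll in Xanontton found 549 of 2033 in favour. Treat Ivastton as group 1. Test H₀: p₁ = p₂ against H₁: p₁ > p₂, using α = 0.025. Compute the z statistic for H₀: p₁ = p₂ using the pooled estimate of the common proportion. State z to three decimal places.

z = 0.463

p̂₁ = 555/2007 = 0.27653, p̂₂ = 549/2033 = 0.27004.
Pooled p̂ = (555+549)/(2007+2033) = 1104/4040 = 0.27327.
SE = √(0.198592 × 0.00099014) = 0.01402.
z = (0.27653 − 0.27004)/0.01402 = 0.00649/0.01402 = 0.463.
p-value = P(Z > 0.463) ≈ 0.3218; since p > α = 0.025, fail to reject H₀.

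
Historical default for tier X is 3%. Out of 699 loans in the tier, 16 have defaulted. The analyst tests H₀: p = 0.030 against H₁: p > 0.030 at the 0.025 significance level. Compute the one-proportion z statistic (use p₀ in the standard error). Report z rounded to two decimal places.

p̂ = 16/699 = 0.02289.
SE = √(p₀(1−p₀)/n) = √(0.0291/699) = 0.00645.
z = (0.02289 − 0.03)/0.00645 = -0.00711/0.00645 = -1.10.
p-value = P(Z > -1.102) ≈ 0.8648, so at α = 0.025 we fail to reject H₀.

z = -1.10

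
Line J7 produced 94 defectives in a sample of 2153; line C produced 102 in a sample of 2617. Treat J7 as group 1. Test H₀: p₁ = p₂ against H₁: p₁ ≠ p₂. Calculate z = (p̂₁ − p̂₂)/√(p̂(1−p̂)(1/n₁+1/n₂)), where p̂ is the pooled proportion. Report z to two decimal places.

z = 0.81

p̂₁ = 94/2153 = 0.0437, p̂₂ = 102/2617 = 0.0390.
Pooled p̂ = (94+102)/(2153+2617) = 196/4770 = 0.0411.
SE = √(p̂(1−p̂)(1/n₁+1/n₂)) = √(0.0411·0.9589·0.000846585) = √(3.33569e-05) = 0.0058.
z = (0.0437 − 0.0390)/0.0058 = 0.0047/0.0058 = 0.81.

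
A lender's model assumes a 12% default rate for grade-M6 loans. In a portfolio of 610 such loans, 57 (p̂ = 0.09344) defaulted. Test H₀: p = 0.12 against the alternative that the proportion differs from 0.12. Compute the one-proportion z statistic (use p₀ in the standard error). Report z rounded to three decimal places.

z = -2.018

p̂ = 57/610 = 0.09344.
SE = √(p₀(1−p₀)/n) = √(0.1056/610) = 0.01316.
z = (0.09344 − 0.12)/0.01316 = -0.02656/0.01316 = -2.018.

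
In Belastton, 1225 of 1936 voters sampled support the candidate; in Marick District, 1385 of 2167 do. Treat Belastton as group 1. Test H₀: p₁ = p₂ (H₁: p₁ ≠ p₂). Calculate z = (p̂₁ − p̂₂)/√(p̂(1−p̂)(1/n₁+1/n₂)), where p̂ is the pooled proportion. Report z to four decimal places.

p̂₁ = 1225/1936 = 0.632748, p̂₂ = 1385/2167 = 0.639132.
Pooled p̂ = (1225+1385)/(1936+2167) = 2610/4103 = 0.636120.
SE = √(p̂(1−p̂)(1/n₁+1/n₂)) = √(0.636120·0.363880·0.000977996) = √(0.000226378) = 0.015046.
z = (0.632748 − 0.639132)/0.015046 = -0.006384/0.015046 = -0.4243.

z = -0.4243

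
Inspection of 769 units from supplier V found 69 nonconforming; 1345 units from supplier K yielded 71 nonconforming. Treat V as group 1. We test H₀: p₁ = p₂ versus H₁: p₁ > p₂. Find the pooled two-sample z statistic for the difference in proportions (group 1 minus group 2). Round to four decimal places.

p̂₁ = 69/769 = 0.0897269, p̂₂ = 71/1345 = 0.0527881.
Pooled p̂ = (69+71)/(769+1345) = 140/2114 = 0.0662252.
SE = √(0.0618394 × 0.00204388) = 0.0112424.
z = (0.0897269 − 0.0527881)/0.0112424 = 0.0369388/0.0112424 = 3.2857.

z = 3.2857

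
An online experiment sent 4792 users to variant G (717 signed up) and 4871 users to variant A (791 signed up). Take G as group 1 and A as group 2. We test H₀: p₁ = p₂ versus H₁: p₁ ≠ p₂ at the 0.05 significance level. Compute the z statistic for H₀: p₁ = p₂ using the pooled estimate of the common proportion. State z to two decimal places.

p̂₁ = 717/4792 = 0.1496, p̂₂ = 791/4871 = 0.1624.
Pooled p̂ = (717+791)/(4792+4871) = 1508/9663 = 0.1561.
SE = √(0.131705 × 0.000413978) = 0.0074.
z = (0.1496 − 0.1624)/0.0074 = -0.0128/0.0074 = -1.73.
Two-sided p-value ≈ 2·Φ(−1.729) = 0.0838; since p > α = 0.05, fail to reject H₀.

z = -1.73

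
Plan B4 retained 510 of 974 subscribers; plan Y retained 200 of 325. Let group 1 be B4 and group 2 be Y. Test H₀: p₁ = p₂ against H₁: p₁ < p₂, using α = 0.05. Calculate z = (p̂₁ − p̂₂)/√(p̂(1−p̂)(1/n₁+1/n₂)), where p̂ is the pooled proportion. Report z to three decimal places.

z = -2.878

p̂₁ = 510/974 ≈ 0.52361, p̂₂ = 200/325 ≈ 0.61538.
Pooled p̂ = (510+200)/(974+325) = 710/1299 = 0.54657.
SE = √(0.247831 × 0.00410362) = 0.03189.
z = (0.52361 − 0.61538)/0.03189 = -0.09177/0.03189 = -2.878.
p-value = P(Z < -2.878) ≈ 0.0020. With α = 0.05, reject H₀.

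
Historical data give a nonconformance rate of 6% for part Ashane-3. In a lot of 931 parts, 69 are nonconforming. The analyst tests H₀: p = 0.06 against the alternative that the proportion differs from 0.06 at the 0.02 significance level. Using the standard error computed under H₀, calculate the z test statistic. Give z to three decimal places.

p̂ = 69/931 = 0.074114.
SE = √(p₀(1−p₀)/n) = √(0.0564/931) = 0.007783.
z = (0.074114 − 0.06)/0.007783 = 0.014114/0.007783 = 1.813.
Two-sided p-value ≈ 2·Φ(−1.813) = 0.0698. With α = 0.02, fail to reject H₀.

z = 1.813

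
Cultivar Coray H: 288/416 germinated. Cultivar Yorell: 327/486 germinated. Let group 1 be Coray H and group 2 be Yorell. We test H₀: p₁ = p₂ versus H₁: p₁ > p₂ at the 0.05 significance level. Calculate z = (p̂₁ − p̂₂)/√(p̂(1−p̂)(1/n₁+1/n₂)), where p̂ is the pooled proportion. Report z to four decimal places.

z = 0.6258

p̂₁ = 288/416 = 0.692308, p̂₂ = 327/486 = 0.672840.
Pooled p̂ = (288+327)/(416+486) = 615/902 = 0.681818.
SE = √(0.216942 × 0.00446146) = 0.031111.
z = (0.692308 − 0.672840)/0.031111 = 0.019468/0.031111 = 0.6258.
p-value = P(Z > 0.626) ≈ 0.2657; since p > α = 0.05, fail to reject H₀.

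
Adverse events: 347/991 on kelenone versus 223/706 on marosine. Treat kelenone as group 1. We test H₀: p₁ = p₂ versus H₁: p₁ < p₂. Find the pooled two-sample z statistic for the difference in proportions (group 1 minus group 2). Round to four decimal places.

p̂₁ = 347/991 = 0.3501514, p̂₂ = 223/706 = 0.3158640.
Pooled p̂ = (347+223)/(991+706) = 570/1697 = 0.3358869.
SE = √(p̂(1−p̂)(1/n₁+1/n₂)) = √(0.3358869·0.6641131·0.00242551) = √(0.000541051) = 0.0232605.
z = (0.3501514 − 0.3158640)/0.0232605 = 0.0342874/0.0232605 = 1.4741.

z = 1.4741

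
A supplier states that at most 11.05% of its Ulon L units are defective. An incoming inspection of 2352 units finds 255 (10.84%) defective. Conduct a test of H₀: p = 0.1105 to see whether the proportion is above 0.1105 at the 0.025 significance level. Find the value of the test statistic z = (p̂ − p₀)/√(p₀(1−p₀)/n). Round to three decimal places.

z = -0.322

p̂ = 255/2352 ≈ 0.10842.
SE = √(p₀(1−p₀)/n) = √(0.09829/2352) = 0.00646.
z = (0.10842 − 0.1105)/0.00646 = -0.00208/0.00646 = -0.322.
p-value = P(Z > -0.322) ≈ 0.6263. With α = 0.025, fail to reject H₀.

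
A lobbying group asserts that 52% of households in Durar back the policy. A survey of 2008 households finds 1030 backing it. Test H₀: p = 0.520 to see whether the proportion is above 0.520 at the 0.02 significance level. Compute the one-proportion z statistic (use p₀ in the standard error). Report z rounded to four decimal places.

z = -0.6325

p̂ = 1030/2008 ≈ 0.512948.
SE = √(p₀(1−p₀)/n) = √(0.2496/2008) = 0.011149.
z = (0.512948 − 0.52)/0.011149 = -0.007052/0.011149 = -0.6325.
p-value = P(Z > -0.632) ≈ 0.7365. With α = 0.02, fail to reject H₀.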